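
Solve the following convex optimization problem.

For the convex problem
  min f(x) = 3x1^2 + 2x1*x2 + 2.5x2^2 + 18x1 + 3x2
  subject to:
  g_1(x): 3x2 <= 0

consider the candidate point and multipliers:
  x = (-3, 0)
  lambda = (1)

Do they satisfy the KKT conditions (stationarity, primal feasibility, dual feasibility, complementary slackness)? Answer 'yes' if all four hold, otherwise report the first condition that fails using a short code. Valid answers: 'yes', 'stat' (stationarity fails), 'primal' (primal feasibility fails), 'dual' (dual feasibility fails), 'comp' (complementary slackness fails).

Gradient of f: grad f(x) = Q x + c = (0, -3)
Constraint values g_i(x) = a_i^T x - b_i:
  g_1((-3, 0)) = 0
Stationarity residual: grad f(x) + sum_i lambda_i a_i = (0, 0)
  -> stationarity OK
Primal feasibility (all g_i <= 0): OK
Dual feasibility (all lambda_i >= 0): OK
Complementary slackness (lambda_i * g_i(x) = 0 for all i): OK

Verdict: yes, KKT holds.

yes


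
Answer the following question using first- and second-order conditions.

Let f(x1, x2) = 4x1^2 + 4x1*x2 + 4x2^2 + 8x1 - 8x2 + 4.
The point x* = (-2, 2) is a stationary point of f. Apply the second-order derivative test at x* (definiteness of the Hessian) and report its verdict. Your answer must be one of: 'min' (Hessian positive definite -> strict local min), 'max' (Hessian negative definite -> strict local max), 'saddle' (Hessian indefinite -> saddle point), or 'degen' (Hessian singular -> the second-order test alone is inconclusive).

Compute the Hessian H = grad^2 f:
  H = [[8, 4], [4, 8]]
Verify stationarity: grad f(x*) = H x* + g = (0, 0).
Eigenvalues of H: 4, 12.
Both eigenvalues > 0, so H is positive definite -> x* is a strict local min.

min


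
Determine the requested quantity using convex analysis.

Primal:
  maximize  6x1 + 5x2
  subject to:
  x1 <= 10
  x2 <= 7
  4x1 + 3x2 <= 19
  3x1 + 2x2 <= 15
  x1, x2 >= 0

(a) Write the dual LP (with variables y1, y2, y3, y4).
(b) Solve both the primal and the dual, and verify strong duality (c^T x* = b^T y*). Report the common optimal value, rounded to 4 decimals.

The standard primal-dual pair for 'max c^T x s.t. A x <= b, x >= 0' is:
  Dual:  min b^T y  s.t.  A^T y >= c,  y >= 0.

So the dual LP is:
  minimize  10y1 + 7y2 + 19y3 + 15y4
  subject to:
    y1 + 4y3 + 3y4 >= 6
    y2 + 3y3 + 2y4 >= 5
    y1, y2, y3, y4 >= 0

Solving the primal: x* = (0, 6.3333).
  primal value c^T x* = 31.6667.
Solving the dual: y* = (0, 0, 1.6667, 0).
  dual value b^T y* = 31.6667.
Strong duality: c^T x* = b^T y*. Confirmed.

31.6667


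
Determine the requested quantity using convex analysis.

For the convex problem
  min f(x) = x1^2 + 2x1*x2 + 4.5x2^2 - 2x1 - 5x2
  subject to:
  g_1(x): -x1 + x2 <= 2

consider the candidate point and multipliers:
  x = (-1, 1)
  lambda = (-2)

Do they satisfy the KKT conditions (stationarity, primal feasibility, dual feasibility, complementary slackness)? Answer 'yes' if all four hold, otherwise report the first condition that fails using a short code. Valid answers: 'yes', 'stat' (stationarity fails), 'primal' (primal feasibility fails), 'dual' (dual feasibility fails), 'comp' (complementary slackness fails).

Gradient of f: grad f(x) = Q x + c = (-2, 2)
Constraint values g_i(x) = a_i^T x - b_i:
  g_1((-1, 1)) = 0
Stationarity residual: grad f(x) + sum_i lambda_i a_i = (0, 0)
  -> stationarity OK
Primal feasibility (all g_i <= 0): OK
Dual feasibility (all lambda_i >= 0): FAILS
Complementary slackness (lambda_i * g_i(x) = 0 for all i): OK

Verdict: the first failing condition is dual_feasibility -> dual.

dual


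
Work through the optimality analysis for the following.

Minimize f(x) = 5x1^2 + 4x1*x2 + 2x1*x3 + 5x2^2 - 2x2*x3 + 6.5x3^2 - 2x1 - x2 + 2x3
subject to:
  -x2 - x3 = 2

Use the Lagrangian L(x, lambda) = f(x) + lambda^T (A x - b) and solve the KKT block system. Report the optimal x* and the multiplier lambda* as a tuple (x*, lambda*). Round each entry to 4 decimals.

Form the Lagrangian:
  L(x, lambda) = (1/2) x^T Q x + c^T x + lambda^T (A x - b)
Stationarity (grad_x L = 0): Q x + c + A^T lambda = 0.
Primal feasibility: A x = b.

This gives the KKT block system:
  [ Q   A^T ] [ x     ]   [-c ]
  [ A    0  ] [ lambda ] = [ b ]

Solving the linear system:
  x*      = (0.812, -1.0602, -0.9398)
  lambda* = (-6.4737)
  f(x*)   = 5.2519

x* = (0.812, -1.0602, -0.9398), lambda* = (-6.4737)


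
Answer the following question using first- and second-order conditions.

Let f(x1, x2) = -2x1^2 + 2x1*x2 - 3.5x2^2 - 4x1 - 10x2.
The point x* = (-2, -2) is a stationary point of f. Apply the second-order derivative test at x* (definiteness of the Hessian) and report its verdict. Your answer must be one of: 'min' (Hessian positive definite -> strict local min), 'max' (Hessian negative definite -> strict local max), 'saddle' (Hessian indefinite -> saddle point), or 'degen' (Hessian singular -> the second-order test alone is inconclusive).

Compute the Hessian H = grad^2 f:
  H = [[-4, 2], [2, -7]]
Verify stationarity: grad f(x*) = H x* + g = (0, 0).
Eigenvalues of H: -8, -3.
Both eigenvalues < 0, so H is negative definite -> x* is a strict local max.

max


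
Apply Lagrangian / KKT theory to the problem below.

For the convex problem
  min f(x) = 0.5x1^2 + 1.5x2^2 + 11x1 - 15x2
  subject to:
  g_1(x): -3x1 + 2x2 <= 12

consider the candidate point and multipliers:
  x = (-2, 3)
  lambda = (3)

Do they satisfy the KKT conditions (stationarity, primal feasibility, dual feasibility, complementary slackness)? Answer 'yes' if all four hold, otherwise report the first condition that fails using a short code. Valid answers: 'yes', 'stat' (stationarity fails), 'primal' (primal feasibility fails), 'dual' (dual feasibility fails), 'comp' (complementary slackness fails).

Gradient of f: grad f(x) = Q x + c = (9, -6)
Constraint values g_i(x) = a_i^T x - b_i:
  g_1((-2, 3)) = 0
Stationarity residual: grad f(x) + sum_i lambda_i a_i = (0, 0)
  -> stationarity OK
Primal feasibility (all g_i <= 0): OK
Dual feasibility (all lambda_i >= 0): OK
Complementary slackness (lambda_i * g_i(x) = 0 for all i): OK

Verdict: yes, KKT holds.

yes


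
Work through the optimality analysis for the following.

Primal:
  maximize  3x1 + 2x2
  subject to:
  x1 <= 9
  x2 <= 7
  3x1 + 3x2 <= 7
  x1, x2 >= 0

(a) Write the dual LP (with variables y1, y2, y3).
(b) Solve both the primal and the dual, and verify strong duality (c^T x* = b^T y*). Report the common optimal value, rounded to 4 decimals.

The standard primal-dual pair for 'max c^T x s.t. A x <= b, x >= 0' is:
  Dual:  min b^T y  s.t.  A^T y >= c,  y >= 0.

So the dual LP is:
  minimize  9y1 + 7y2 + 7y3
  subject to:
    y1 + 3y3 >= 3
    y2 + 3y3 >= 2
    y1, y2, y3 >= 0

Solving the primal: x* = (2.3333, 0).
  primal value c^T x* = 7.
Solving the dual: y* = (0, 0, 1).
  dual value b^T y* = 7.
Strong duality: c^T x* = b^T y*. Confirmed.

7


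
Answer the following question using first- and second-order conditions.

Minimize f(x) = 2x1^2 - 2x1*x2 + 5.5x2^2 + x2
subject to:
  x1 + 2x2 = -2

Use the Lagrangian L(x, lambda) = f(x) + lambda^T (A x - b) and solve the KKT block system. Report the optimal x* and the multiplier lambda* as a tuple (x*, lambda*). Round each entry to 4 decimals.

Form the Lagrangian:
  L(x, lambda) = (1/2) x^T Q x + c^T x + lambda^T (A x - b)
Stationarity (grad_x L = 0): Q x + c + A^T lambda = 0.
Primal feasibility: A x = b.

This gives the KKT block system:
  [ Q   A^T ] [ x     ]   [-c ]
  [ A    0  ] [ lambda ] = [ b ]

Solving the linear system:
  x*      = (-0.8, -0.6)
  lambda* = (2)
  f(x*)   = 1.7

x* = (-0.8, -0.6), lambda* = (2)


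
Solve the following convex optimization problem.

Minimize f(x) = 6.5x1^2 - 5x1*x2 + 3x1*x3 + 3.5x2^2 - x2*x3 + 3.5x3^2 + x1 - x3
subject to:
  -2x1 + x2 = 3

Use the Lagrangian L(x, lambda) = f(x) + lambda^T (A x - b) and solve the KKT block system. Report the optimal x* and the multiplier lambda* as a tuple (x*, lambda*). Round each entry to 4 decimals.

Form the Lagrangian:
  L(x, lambda) = (1/2) x^T Q x + c^T x + lambda^T (A x - b)
Stationarity (grad_x L = 0): Q x + c + A^T lambda = 0.
Primal feasibility: A x = b.

This gives the KKT block system:
  [ Q   A^T ] [ x     ]   [-c ]
  [ A    0  ] [ lambda ] = [ b ]

Solving the linear system:
  x*      = (-1.3699, 0.2603, 0.7671)
  lambda* = (-7.9041)
  f(x*)   = 10.7877

x* = (-1.3699, 0.2603, 0.7671), lambda* = (-7.9041)


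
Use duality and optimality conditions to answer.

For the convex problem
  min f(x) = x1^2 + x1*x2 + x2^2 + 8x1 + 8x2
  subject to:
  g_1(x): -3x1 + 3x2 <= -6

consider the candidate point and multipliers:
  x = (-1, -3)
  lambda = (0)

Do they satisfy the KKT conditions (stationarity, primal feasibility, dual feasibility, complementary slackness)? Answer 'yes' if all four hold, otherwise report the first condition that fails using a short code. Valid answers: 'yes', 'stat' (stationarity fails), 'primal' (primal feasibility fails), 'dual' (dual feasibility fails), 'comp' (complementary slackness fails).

Gradient of f: grad f(x) = Q x + c = (3, 1)
Constraint values g_i(x) = a_i^T x - b_i:
  g_1((-1, -3)) = 0
Stationarity residual: grad f(x) + sum_i lambda_i a_i = (3, 1)
  -> stationarity FAILS
Primal feasibility (all g_i <= 0): OK
Dual feasibility (all lambda_i >= 0): OK
Complementary slackness (lambda_i * g_i(x) = 0 for all i): OK

Verdict: the first failing condition is stationarity -> stat.

stat


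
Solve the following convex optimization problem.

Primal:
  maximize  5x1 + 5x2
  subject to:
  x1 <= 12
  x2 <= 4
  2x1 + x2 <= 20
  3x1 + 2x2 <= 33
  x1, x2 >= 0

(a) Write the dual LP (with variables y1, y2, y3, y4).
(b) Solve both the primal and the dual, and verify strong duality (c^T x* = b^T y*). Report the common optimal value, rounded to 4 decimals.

The standard primal-dual pair for 'max c^T x s.t. A x <= b, x >= 0' is:
  Dual:  min b^T y  s.t.  A^T y >= c,  y >= 0.

So the dual LP is:
  minimize  12y1 + 4y2 + 20y3 + 33y4
  subject to:
    y1 + 2y3 + 3y4 >= 5
    y2 + y3 + 2y4 >= 5
    y1, y2, y3, y4 >= 0

Solving the primal: x* = (8, 4).
  primal value c^T x* = 60.
Solving the dual: y* = (0, 2.5, 2.5, 0).
  dual value b^T y* = 60.
Strong duality: c^T x* = b^T y*. Confirmed.

60


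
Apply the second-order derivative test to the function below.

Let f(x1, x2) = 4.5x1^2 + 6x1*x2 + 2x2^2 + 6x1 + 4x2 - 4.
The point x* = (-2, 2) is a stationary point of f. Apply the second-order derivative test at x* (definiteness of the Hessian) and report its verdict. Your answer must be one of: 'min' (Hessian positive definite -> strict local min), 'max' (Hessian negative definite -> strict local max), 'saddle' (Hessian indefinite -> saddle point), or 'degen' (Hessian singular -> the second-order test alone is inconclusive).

Compute the Hessian H = grad^2 f:
  H = [[9, 6], [6, 4]]
Verify stationarity: grad f(x*) = H x* + g = (0, 0).
Eigenvalues of H: 0, 13.
H has a zero eigenvalue (singular; positive semidefinite but not definite), so H is neither positive definite, negative definite, nor indefinite. The second-order test alone is inconclusive -> degen.
(Indeed, f is constant along the null direction of H through x*, so x* is not a strict local extremum.)

degen


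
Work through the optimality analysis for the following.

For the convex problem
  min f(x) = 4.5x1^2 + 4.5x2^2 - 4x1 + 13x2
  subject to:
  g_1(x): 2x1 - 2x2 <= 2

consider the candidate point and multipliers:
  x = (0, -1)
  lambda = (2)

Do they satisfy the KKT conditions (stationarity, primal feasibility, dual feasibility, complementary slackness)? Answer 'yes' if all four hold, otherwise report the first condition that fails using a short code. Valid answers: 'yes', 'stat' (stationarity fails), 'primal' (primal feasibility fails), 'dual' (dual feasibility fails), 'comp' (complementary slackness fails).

Gradient of f: grad f(x) = Q x + c = (-4, 4)
Constraint values g_i(x) = a_i^T x - b_i:
  g_1((0, -1)) = 0
Stationarity residual: grad f(x) + sum_i lambda_i a_i = (0, 0)
  -> stationarity OK
Primal feasibility (all g_i <= 0): OK
Dual feasibility (all lambda_i >= 0): OK
Complementary slackness (lambda_i * g_i(x) = 0 for all i): OK

Verdict: yes, KKT holds.

yes


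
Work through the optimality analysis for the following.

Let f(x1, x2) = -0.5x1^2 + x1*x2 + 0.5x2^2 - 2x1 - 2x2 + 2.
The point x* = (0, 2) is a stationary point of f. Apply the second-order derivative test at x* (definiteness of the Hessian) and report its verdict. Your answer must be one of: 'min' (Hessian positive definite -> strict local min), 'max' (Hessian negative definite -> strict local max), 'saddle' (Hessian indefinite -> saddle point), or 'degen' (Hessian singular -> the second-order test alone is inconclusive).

Compute the Hessian H = grad^2 f:
  H = [[-1, 1], [1, 1]]
Verify stationarity: grad f(x*) = H x* + g = (0, 0).
Eigenvalues of H: -1.4142, 1.4142.
Eigenvalues have mixed signs, so H is indefinite -> x* is a saddle point.

saddle


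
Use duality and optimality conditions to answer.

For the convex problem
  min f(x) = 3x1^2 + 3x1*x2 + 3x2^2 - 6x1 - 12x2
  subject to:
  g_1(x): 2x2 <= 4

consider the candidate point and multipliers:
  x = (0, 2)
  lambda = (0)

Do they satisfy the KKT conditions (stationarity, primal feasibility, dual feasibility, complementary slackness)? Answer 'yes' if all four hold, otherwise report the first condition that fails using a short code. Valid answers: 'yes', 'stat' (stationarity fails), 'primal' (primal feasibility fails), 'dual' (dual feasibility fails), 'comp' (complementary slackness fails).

Gradient of f: grad f(x) = Q x + c = (0, 0)
Constraint values g_i(x) = a_i^T x - b_i:
  g_1((0, 2)) = 0
Stationarity residual: grad f(x) + sum_i lambda_i a_i = (0, 0)
  -> stationarity OK
Primal feasibility (all g_i <= 0): OK
Dual feasibility (all lambda_i >= 0): OK
Complementary slackness (lambda_i * g_i(x) = 0 for all i): OK

Verdict: yes, KKT holds.

yes


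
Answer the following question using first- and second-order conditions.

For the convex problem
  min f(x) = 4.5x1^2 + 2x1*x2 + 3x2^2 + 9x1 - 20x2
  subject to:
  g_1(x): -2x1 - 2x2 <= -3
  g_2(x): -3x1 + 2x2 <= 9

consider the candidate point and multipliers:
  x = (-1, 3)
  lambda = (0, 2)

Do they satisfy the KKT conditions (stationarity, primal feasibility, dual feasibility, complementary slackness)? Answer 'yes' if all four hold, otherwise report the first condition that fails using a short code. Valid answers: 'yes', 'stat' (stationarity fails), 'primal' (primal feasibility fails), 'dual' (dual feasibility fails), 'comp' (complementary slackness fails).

Gradient of f: grad f(x) = Q x + c = (6, -4)
Constraint values g_i(x) = a_i^T x - b_i:
  g_1((-1, 3)) = -1
  g_2((-1, 3)) = 0
Stationarity residual: grad f(x) + sum_i lambda_i a_i = (0, 0)
  -> stationarity OK
Primal feasibility (all g_i <= 0): OK
Dual feasibility (all lambda_i >= 0): OK
Complementary slackness (lambda_i * g_i(x) = 0 for all i): OK

Verdict: yes, KKT holds.

yes


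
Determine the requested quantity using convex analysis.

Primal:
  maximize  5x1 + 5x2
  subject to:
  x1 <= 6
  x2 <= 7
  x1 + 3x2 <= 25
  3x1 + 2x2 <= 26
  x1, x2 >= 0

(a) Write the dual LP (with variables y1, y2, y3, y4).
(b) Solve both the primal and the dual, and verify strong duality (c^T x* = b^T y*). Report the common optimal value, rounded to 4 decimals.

The standard primal-dual pair for 'max c^T x s.t. A x <= b, x >= 0' is:
  Dual:  min b^T y  s.t.  A^T y >= c,  y >= 0.

So the dual LP is:
  minimize  6y1 + 7y2 + 25y3 + 26y4
  subject to:
    y1 + y3 + 3y4 >= 5
    y2 + 3y3 + 2y4 >= 5
    y1, y2, y3, y4 >= 0

Solving the primal: x* = (4, 7).
  primal value c^T x* = 55.
Solving the dual: y* = (0, 1.6667, 0, 1.6667).
  dual value b^T y* = 55.
Strong duality: c^T x* = b^T y*. Confirmed.

55


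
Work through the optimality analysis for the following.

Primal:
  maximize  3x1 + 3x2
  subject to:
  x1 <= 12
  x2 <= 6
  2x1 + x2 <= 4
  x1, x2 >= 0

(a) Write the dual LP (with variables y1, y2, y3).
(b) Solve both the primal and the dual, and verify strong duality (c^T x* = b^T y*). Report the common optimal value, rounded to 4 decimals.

The standard primal-dual pair for 'max c^T x s.t. A x <= b, x >= 0' is:
  Dual:  min b^T y  s.t.  A^T y >= c,  y >= 0.

So the dual LP is:
  minimize  12y1 + 6y2 + 4y3
  subject to:
    y1 + 2y3 >= 3
    y2 + y3 >= 3
    y1, y2, y3 >= 0

Solving the primal: x* = (0, 4).
  primal value c^T x* = 12.
Solving the dual: y* = (0, 0, 3).
  dual value b^T y* = 12.
Strong duality: c^T x* = b^T y*. Confirmed.

12


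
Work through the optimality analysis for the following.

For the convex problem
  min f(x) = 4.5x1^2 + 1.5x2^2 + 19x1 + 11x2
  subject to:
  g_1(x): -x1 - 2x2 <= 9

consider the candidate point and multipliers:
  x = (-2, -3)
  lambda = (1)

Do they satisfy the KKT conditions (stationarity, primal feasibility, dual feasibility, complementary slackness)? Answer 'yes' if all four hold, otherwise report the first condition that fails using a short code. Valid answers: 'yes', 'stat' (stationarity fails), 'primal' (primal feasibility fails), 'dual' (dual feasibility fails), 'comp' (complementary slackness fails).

Gradient of f: grad f(x) = Q x + c = (1, 2)
Constraint values g_i(x) = a_i^T x - b_i:
  g_1((-2, -3)) = -1
Stationarity residual: grad f(x) + sum_i lambda_i a_i = (0, 0)
  -> stationarity OK
Primal feasibility (all g_i <= 0): OK
Dual feasibility (all lambda_i >= 0): OK
Complementary slackness (lambda_i * g_i(x) = 0 for all i): FAILS

Verdict: the first failing condition is complementary_slackness -> comp.

comp


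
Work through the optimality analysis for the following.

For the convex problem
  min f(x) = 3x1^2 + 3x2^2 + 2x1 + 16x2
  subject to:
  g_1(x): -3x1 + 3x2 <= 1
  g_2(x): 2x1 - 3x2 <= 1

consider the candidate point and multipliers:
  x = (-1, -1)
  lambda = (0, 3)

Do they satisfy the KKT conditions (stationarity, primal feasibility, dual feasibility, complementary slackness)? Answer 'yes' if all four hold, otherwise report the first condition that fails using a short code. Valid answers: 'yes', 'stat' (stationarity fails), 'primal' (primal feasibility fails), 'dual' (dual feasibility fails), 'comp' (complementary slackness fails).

Gradient of f: grad f(x) = Q x + c = (-4, 10)
Constraint values g_i(x) = a_i^T x - b_i:
  g_1((-1, -1)) = -1
  g_2((-1, -1)) = 0
Stationarity residual: grad f(x) + sum_i lambda_i a_i = (2, 1)
  -> stationarity FAILS
Primal feasibility (all g_i <= 0): OK
Dual feasibility (all lambda_i >= 0): OK
Complementary slackness (lambda_i * g_i(x) = 0 for all i): OK

Verdict: the first failing condition is stationarity -> stat.

stat


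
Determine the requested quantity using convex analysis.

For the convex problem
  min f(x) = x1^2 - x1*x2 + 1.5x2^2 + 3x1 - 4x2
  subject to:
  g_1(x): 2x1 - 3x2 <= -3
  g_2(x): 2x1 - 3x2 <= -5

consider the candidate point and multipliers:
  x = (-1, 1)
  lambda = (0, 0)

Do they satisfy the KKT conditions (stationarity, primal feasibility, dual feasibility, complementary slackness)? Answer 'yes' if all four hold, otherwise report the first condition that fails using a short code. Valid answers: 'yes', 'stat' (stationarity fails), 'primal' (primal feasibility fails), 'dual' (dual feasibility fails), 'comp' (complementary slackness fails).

Gradient of f: grad f(x) = Q x + c = (0, 0)
Constraint values g_i(x) = a_i^T x - b_i:
  g_1((-1, 1)) = -2
  g_2((-1, 1)) = 0
Stationarity residual: grad f(x) + sum_i lambda_i a_i = (0, 0)
  -> stationarity OK
Primal feasibility (all g_i <= 0): OK
Dual feasibility (all lambda_i >= 0): OK
Complementary slackness (lambda_i * g_i(x) = 0 for all i): OK

Verdict: yes, KKT holds.

yes


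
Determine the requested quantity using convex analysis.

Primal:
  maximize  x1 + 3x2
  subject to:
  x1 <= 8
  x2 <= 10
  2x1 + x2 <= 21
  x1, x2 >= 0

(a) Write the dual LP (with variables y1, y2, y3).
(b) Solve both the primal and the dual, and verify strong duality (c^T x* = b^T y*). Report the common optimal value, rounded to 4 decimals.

The standard primal-dual pair for 'max c^T x s.t. A x <= b, x >= 0' is:
  Dual:  min b^T y  s.t.  A^T y >= c,  y >= 0.

So the dual LP is:
  minimize  8y1 + 10y2 + 21y3
  subject to:
    y1 + 2y3 >= 1
    y2 + y3 >= 3
    y1, y2, y3 >= 0

Solving the primal: x* = (5.5, 10).
  primal value c^T x* = 35.5.
Solving the dual: y* = (0, 2.5, 0.5).
  dual value b^T y* = 35.5.
Strong duality: c^T x* = b^T y*. Confirmed.

35.5


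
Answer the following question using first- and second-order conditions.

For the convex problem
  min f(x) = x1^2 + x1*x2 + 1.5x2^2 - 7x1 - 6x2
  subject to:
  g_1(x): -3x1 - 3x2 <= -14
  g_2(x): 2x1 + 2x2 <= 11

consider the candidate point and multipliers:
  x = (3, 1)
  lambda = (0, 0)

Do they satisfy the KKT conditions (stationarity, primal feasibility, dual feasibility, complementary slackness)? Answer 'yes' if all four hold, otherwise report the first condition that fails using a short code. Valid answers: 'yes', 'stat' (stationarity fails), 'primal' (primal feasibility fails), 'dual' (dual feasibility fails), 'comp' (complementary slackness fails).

Gradient of f: grad f(x) = Q x + c = (0, 0)
Constraint values g_i(x) = a_i^T x - b_i:
  g_1((3, 1)) = 2
  g_2((3, 1)) = -3
Stationarity residual: grad f(x) + sum_i lambda_i a_i = (0, 0)
  -> stationarity OK
Primal feasibility (all g_i <= 0): FAILS
Dual feasibility (all lambda_i >= 0): OK
Complementary slackness (lambda_i * g_i(x) = 0 for all i): OK

Verdict: the first failing condition is primal_feasibility -> primal.

primal


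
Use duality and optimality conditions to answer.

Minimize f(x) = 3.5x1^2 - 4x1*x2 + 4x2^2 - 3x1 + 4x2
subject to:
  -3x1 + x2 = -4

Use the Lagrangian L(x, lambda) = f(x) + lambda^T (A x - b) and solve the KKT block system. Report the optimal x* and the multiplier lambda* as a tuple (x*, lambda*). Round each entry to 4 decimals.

Form the Lagrangian:
  L(x, lambda) = (1/2) x^T Q x + c^T x + lambda^T (A x - b)
Stationarity (grad_x L = 0): Q x + c + A^T lambda = 0.
Primal feasibility: A x = b.

This gives the KKT block system:
  [ Q   A^T ] [ x     ]   [-c ]
  [ A    0  ] [ lambda ] = [ b ]

Solving the linear system:
  x*      = (1.2909, -0.1273)
  lambda* = (2.1818)
  f(x*)   = 2.1727

x* = (1.2909, -0.1273), lambda* = (2.1818)


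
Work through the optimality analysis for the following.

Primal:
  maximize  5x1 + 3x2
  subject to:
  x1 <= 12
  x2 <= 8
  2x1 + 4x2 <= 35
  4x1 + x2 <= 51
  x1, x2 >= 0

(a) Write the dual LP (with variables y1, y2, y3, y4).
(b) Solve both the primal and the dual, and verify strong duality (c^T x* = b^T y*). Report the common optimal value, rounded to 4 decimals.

The standard primal-dual pair for 'max c^T x s.t. A x <= b, x >= 0' is:
  Dual:  min b^T y  s.t.  A^T y >= c,  y >= 0.

So the dual LP is:
  minimize  12y1 + 8y2 + 35y3 + 51y4
  subject to:
    y1 + 2y3 + 4y4 >= 5
    y2 + 4y3 + y4 >= 3
    y1, y2, y3, y4 >= 0

Solving the primal: x* = (12, 2.75).
  primal value c^T x* = 68.25.
Solving the dual: y* = (3.5, 0, 0.75, 0).
  dual value b^T y* = 68.25.
Strong duality: c^T x* = b^T y*. Confirmed.

68.25


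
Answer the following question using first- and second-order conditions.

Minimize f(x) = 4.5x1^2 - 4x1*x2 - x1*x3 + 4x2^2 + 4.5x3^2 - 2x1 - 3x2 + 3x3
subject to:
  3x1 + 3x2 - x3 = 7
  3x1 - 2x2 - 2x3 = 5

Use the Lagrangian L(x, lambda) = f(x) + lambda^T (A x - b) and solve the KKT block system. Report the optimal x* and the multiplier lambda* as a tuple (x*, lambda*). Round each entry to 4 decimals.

Form the Lagrangian:
  L(x, lambda) = (1/2) x^T Q x + c^T x + lambda^T (A x - b)
Stationarity (grad_x L = 0): Q x + c + A^T lambda = 0.
Primal feasibility: A x = b.

This gives the KKT block system:
  [ Q   A^T ] [ x     ]   [-c ]
  [ A    0  ] [ lambda ] = [ b ]

Solving the linear system:
  x*      = (1.4792, 0.5703, -0.8514)
  lambda* = (-0.4469, -2.8476)
  f(x*)   = 5.0712

x* = (1.4792, 0.5703, -0.8514), lambda* = (-0.4469, -2.8476)


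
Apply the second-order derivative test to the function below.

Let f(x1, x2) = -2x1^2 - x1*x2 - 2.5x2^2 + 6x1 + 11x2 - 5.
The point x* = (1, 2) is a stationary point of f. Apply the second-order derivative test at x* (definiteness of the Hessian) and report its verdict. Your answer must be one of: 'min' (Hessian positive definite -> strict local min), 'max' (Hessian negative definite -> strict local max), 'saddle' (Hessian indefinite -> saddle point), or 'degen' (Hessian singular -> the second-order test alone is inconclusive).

Compute the Hessian H = grad^2 f:
  H = [[-4, -1], [-1, -5]]
Verify stationarity: grad f(x*) = H x* + g = (0, 0).
Eigenvalues of H: -5.618, -3.382.
Both eigenvalues < 0, so H is negative definite -> x* is a strict local max.

max


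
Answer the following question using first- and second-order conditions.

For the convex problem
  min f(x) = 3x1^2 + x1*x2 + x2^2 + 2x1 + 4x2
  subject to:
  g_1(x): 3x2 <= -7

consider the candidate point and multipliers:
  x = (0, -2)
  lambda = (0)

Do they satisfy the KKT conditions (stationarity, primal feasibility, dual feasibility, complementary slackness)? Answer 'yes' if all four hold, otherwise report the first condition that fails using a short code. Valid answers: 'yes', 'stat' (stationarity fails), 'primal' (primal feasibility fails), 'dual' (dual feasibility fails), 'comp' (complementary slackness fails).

Gradient of f: grad f(x) = Q x + c = (0, 0)
Constraint values g_i(x) = a_i^T x - b_i:
  g_1((0, -2)) = 1
Stationarity residual: grad f(x) + sum_i lambda_i a_i = (0, 0)
  -> stationarity OK
Primal feasibility (all g_i <= 0): FAILS
Dual feasibility (all lambda_i >= 0): OK
Complementary slackness (lambda_i * g_i(x) = 0 for all i): OK

Verdict: the first failing condition is primal_feasibility -> primal.

primal


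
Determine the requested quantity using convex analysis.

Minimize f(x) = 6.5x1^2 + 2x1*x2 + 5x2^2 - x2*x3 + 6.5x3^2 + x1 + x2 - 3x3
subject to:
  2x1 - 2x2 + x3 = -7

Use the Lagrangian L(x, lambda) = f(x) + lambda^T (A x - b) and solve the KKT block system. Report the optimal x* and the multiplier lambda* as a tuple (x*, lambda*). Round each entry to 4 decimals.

Form the Lagrangian:
  L(x, lambda) = (1/2) x^T Q x + c^T x + lambda^T (A x - b)
Stationarity (grad_x L = 0): Q x + c + A^T lambda = 0.
Primal feasibility: A x = b.

This gives the KKT block system:
  [ Q   A^T ] [ x     ]   [-c ]
  [ A    0  ] [ lambda ] = [ b ]

Solving the linear system:
  x*      = (-1.5839, 1.7926, -0.2469)
  lambda* = (8.0027)
  f(x*)   = 28.4843

x* = (-1.5839, 1.7926, -0.2469), lambda* = (8.0027)


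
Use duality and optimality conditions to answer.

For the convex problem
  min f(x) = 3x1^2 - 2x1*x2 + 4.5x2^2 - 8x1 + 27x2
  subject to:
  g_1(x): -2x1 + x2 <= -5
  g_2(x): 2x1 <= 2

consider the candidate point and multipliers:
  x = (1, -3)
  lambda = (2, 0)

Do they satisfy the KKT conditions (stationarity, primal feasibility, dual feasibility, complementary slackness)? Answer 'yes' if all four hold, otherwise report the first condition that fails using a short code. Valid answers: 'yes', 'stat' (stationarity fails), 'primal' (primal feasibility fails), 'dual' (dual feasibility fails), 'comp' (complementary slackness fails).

Gradient of f: grad f(x) = Q x + c = (4, -2)
Constraint values g_i(x) = a_i^T x - b_i:
  g_1((1, -3)) = 0
  g_2((1, -3)) = 0
Stationarity residual: grad f(x) + sum_i lambda_i a_i = (0, 0)
  -> stationarity OK
Primal feasibility (all g_i <= 0): OK
Dual feasibility (all lambda_i >= 0): OK
Complementary slackness (lambda_i * g_i(x) = 0 for all i): OK

Verdict: yes, KKT holds.

yes


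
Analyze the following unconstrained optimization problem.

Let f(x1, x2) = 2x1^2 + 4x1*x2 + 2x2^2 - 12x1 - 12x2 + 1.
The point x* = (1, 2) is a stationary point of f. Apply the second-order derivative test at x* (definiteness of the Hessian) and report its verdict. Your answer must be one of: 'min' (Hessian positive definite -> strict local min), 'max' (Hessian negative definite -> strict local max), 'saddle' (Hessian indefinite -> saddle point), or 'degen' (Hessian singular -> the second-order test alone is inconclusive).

Compute the Hessian H = grad^2 f:
  H = [[4, 4], [4, 4]]
Verify stationarity: grad f(x*) = H x* + g = (0, 0).
Eigenvalues of H: 0, 8.
H has a zero eigenvalue (singular; positive semidefinite but not definite), so H is neither positive definite, negative definite, nor indefinite. The second-order test alone is inconclusive -> degen.
(Indeed, f is constant along the null direction of H through x*, so x* is not a strict local extremum.)

degen


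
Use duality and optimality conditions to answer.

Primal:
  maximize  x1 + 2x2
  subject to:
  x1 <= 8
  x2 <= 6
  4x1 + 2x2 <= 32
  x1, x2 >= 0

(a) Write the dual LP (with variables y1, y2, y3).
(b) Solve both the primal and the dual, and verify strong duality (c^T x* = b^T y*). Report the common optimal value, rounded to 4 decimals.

The standard primal-dual pair for 'max c^T x s.t. A x <= b, x >= 0' is:
  Dual:  min b^T y  s.t.  A^T y >= c,  y >= 0.

So the dual LP is:
  minimize  8y1 + 6y2 + 32y3
  subject to:
    y1 + 4y3 >= 1
    y2 + 2y3 >= 2
    y1, y2, y3 >= 0

Solving the primal: x* = (5, 6).
  primal value c^T x* = 17.
Solving the dual: y* = (0, 1.5, 0.25).
  dual value b^T y* = 17.
Strong duality: c^T x* = b^T y*. Confirmed.

17


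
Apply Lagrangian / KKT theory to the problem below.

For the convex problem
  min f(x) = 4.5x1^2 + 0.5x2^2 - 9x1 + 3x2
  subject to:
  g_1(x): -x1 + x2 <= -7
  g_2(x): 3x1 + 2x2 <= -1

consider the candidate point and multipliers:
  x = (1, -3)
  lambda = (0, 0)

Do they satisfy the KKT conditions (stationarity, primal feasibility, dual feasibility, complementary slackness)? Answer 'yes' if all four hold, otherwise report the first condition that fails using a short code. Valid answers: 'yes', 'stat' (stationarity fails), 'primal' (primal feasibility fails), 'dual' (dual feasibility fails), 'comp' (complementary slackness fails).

Gradient of f: grad f(x) = Q x + c = (0, 0)
Constraint values g_i(x) = a_i^T x - b_i:
  g_1((1, -3)) = 3
  g_2((1, -3)) = -2
Stationarity residual: grad f(x) + sum_i lambda_i a_i = (0, 0)
  -> stationarity OK
Primal feasibility (all g_i <= 0): FAILS
Dual feasibility (all lambda_i >= 0): OK
Complementary slackness (lambda_i * g_i(x) = 0 for all i): OK

Verdict: the first failing condition is primal_feasibility -> primal.

primal


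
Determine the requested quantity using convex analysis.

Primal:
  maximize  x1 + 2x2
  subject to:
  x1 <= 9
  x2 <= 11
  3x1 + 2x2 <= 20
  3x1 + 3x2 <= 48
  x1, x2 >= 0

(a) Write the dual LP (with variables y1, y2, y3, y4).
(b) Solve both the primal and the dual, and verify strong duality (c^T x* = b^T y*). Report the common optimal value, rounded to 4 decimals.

The standard primal-dual pair for 'max c^T x s.t. A x <= b, x >= 0' is:
  Dual:  min b^T y  s.t.  A^T y >= c,  y >= 0.

So the dual LP is:
  minimize  9y1 + 11y2 + 20y3 + 48y4
  subject to:
    y1 + 3y3 + 3y4 >= 1
    y2 + 2y3 + 3y4 >= 2
    y1, y2, y3, y4 >= 0

Solving the primal: x* = (0, 10).
  primal value c^T x* = 20.
Solving the dual: y* = (0, 0, 1, 0).
  dual value b^T y* = 20.
Strong duality: c^T x* = b^T y*. Confirmed.

20


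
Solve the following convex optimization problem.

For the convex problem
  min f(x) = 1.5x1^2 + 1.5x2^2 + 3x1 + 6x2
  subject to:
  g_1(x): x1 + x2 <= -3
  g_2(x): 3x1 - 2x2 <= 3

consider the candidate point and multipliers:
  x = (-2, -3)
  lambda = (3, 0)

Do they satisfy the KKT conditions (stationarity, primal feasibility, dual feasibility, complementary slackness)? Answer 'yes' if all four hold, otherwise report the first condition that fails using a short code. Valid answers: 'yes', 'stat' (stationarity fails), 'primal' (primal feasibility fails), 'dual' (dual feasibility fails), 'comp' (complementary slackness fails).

Gradient of f: grad f(x) = Q x + c = (-3, -3)
Constraint values g_i(x) = a_i^T x - b_i:
  g_1((-2, -3)) = -2
  g_2((-2, -3)) = -3
Stationarity residual: grad f(x) + sum_i lambda_i a_i = (0, 0)
  -> stationarity OK
Primal feasibility (all g_i <= 0): OK
Dual feasibility (all lambda_i >= 0): OK
Complementary slackness (lambda_i * g_i(x) = 0 for all i): FAILS

Verdict: the first failing condition is complementary_slackness -> comp.

comp


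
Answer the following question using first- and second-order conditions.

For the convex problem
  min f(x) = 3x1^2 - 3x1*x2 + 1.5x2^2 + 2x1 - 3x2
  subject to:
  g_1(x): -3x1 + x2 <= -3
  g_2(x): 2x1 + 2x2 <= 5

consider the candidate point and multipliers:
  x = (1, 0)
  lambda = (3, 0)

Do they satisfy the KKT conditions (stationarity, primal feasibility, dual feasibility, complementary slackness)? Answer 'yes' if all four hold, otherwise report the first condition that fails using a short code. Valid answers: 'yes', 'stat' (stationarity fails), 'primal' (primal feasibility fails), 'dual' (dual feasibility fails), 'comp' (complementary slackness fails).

Gradient of f: grad f(x) = Q x + c = (8, -6)
Constraint values g_i(x) = a_i^T x - b_i:
  g_1((1, 0)) = 0
  g_2((1, 0)) = -3
Stationarity residual: grad f(x) + sum_i lambda_i a_i = (-1, -3)
  -> stationarity FAILS
Primal feasibility (all g_i <= 0): OK
Dual feasibility (all lambda_i >= 0): OK
Complementary slackness (lambda_i * g_i(x) = 0 for all i): OK

Verdict: the first failing condition is stationarity -> stat.

stat


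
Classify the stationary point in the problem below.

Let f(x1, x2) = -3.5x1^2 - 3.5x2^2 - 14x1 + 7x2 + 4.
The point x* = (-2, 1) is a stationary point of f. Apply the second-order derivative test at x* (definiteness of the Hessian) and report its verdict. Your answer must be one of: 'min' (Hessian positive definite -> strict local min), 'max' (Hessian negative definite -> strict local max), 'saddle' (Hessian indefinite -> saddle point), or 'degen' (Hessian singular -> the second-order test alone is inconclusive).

Compute the Hessian H = grad^2 f:
  H = [[-7, 0], [0, -7]]
Verify stationarity: grad f(x*) = H x* + g = (0, 0).
Eigenvalues of H: -7, -7.
Both eigenvalues < 0, so H is negative definite -> x* is a strict local max.

max


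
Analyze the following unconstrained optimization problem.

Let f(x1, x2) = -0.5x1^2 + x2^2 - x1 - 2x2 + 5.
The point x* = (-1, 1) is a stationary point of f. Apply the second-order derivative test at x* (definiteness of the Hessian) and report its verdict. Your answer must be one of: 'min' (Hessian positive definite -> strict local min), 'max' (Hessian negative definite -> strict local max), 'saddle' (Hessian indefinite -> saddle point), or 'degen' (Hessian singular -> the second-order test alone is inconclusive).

Compute the Hessian H = grad^2 f:
  H = [[-1, 0], [0, 2]]
Verify stationarity: grad f(x*) = H x* + g = (0, 0).
Eigenvalues of H: -1, 2.
Eigenvalues have mixed signs, so H is indefinite -> x* is a saddle point.

saddle


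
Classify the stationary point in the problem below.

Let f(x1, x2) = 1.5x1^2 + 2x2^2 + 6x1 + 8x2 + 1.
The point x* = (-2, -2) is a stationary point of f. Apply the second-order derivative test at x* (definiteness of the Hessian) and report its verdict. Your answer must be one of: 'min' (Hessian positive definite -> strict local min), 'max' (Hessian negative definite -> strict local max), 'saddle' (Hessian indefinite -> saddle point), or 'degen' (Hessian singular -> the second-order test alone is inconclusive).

Compute the Hessian H = grad^2 f:
  H = [[3, 0], [0, 4]]
Verify stationarity: grad f(x*) = H x* + g = (0, 0).
Eigenvalues of H: 3, 4.
Both eigenvalues > 0, so H is positive definite -> x* is a strict local min.

min


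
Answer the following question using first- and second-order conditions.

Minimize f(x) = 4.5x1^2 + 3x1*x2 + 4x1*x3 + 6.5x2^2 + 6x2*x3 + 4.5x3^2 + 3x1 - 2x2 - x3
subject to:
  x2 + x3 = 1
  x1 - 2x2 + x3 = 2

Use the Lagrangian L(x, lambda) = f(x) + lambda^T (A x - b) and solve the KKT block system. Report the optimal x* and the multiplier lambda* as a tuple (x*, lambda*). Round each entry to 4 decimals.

Form the Lagrangian:
  L(x, lambda) = (1/2) x^T Q x + c^T x + lambda^T (A x - b)
Stationarity (grad_x L = 0): Q x + c + A^T lambda = 0.
Primal feasibility: A x = b.

This gives the KKT block system:
  [ Q   A^T ] [ x     ]   [-c ]
  [ A    0  ] [ lambda ] = [ b ]

Solving the linear system:
  x*      = (-0.5176, -0.5059, 1.5059)
  lambda* = (-4.6, -2.8471)
  f(x*)   = 4.1235

x* = (-0.5176, -0.5059, 1.5059), lambda* = (-4.6, -2.8471)


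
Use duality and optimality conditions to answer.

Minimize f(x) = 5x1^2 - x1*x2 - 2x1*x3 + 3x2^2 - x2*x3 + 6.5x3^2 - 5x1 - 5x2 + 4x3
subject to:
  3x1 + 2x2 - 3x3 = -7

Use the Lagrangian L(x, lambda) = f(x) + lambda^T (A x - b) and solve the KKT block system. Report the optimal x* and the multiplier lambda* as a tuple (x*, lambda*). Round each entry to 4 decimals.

Form the Lagrangian:
  L(x, lambda) = (1/2) x^T Q x + c^T x + lambda^T (A x - b)
Stationarity (grad_x L = 0): Q x + c + A^T lambda = 0.
Primal feasibility: A x = b.

This gives the KKT block system:
  [ Q   A^T ] [ x     ]   [-c ]
  [ A    0  ] [ lambda ] = [ b ]

Solving the linear system:
  x*      = (-1.0275, -0.9647, 0.6627)
  lambda* = (5.2118)
  f(x*)   = 24.5471

x* = (-1.0275, -0.9647, 0.6627), lambda* = (5.2118)


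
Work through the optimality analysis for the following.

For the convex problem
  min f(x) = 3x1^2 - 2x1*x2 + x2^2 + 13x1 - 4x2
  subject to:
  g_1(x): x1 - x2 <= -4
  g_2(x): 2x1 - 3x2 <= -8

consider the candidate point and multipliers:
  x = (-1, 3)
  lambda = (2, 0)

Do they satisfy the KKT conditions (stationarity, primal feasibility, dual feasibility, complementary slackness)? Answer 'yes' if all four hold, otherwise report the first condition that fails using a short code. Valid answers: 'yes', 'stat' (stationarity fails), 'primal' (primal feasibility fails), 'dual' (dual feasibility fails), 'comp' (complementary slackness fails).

Gradient of f: grad f(x) = Q x + c = (1, 4)
Constraint values g_i(x) = a_i^T x - b_i:
  g_1((-1, 3)) = 0
  g_2((-1, 3)) = -3
Stationarity residual: grad f(x) + sum_i lambda_i a_i = (3, 2)
  -> stationarity FAILS
Primal feasibility (all g_i <= 0): OK
Dual feasibility (all lambda_i >= 0): OK
Complementary slackness (lambda_i * g_i(x) = 0 for all i): OK

Verdict: the first failing condition is stationarity -> stat.

stat


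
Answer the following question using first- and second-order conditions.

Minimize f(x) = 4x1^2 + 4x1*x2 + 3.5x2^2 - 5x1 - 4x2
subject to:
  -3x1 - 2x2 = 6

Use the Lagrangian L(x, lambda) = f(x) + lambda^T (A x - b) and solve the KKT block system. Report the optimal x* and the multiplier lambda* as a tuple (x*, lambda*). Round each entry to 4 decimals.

Form the Lagrangian:
  L(x, lambda) = (1/2) x^T Q x + c^T x + lambda^T (A x - b)
Stationarity (grad_x L = 0): Q x + c + A^T lambda = 0.
Primal feasibility: A x = b.

This gives the KKT block system:
  [ Q   A^T ] [ x     ]   [-c ]
  [ A    0  ] [ lambda ] = [ b ]

Solving the linear system:
  x*      = (-1.7447, -0.383)
  lambda* = (-6.8298)
  f(x*)   = 25.617

x* = (-1.7447, -0.383), lambda* = (-6.8298)


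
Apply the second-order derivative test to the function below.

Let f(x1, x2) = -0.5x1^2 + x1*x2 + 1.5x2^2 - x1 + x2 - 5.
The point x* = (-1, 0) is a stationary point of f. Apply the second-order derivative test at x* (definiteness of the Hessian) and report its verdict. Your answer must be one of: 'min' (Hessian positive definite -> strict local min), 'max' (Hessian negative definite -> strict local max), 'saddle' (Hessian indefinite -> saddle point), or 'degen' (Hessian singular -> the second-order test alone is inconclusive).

Compute the Hessian H = grad^2 f:
  H = [[-1, 1], [1, 3]]
Verify stationarity: grad f(x*) = H x* + g = (0, 0).
Eigenvalues of H: -1.2361, 3.2361.
Eigenvalues have mixed signs, so H is indefinite -> x* is a saddle point.

saddle


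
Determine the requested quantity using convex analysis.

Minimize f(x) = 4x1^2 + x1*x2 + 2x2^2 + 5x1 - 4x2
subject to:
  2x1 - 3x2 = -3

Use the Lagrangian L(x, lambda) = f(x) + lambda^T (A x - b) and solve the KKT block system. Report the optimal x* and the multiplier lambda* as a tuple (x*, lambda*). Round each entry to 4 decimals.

Form the Lagrangian:
  L(x, lambda) = (1/2) x^T Q x + c^T x + lambda^T (A x - b)
Stationarity (grad_x L = 0): Q x + c + A^T lambda = 0.
Primal feasibility: A x = b.

This gives the KKT block system:
  [ Q   A^T ] [ x     ]   [-c ]
  [ A    0  ] [ lambda ] = [ b ]

Solving the linear system:
  x*      = (-0.54, 0.64)
  lambda* = (-0.66)
  f(x*)   = -3.62

x* = (-0.54, 0.64), lambda* = (-0.66)
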